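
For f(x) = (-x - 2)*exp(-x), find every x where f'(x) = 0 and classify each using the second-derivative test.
f'(x) = (x + 1)*exp(-x)

Solve f'(x) = 0:
  f'(x) = (x + 1)·exp(-x) and exp(-x) > 0 for every x, so f'(x) = 0 ⇔ x + 1 = 0.
  x + 1 = 0.
  ⇒ x = -1

f''(x) = -x*exp(-x)
Second-derivative test at each critical point:
  f''(-1) = 2.7183 > 0 → local minimum

Critical points: x = -1 (local minimum)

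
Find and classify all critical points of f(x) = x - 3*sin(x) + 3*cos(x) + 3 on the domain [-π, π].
f'(x) = -3*sqrt(2)*sin(x + pi/4) + 1

Solve f'(x) = 0 on [-π, π]:
  f'(x) = 0 ⇔ -3*sin(x) - 3*cos(x) = -1. Write the left side as R·cos(x + φ) with R = √((-3)² + 3²) = 3*sqrt(2), cos φ = -sqrt(2)/2, sin φ = sqrt(2)/2; then cos(x + φ) = -sqrt(2)/6. Solve for x and keep the solutions lying in [-π, π].
  ⇒ x = atan((1 - sqrt(17))/(1 + sqrt(17))) ≈ -0.5475, atan((1 + sqrt(17))/(1 - sqrt(17))) + pi ≈ 2.1183

f''(x) = -3*sqrt(2)*cos(x + pi/4)
Second-derivative test at each critical point:
  f''(-0.5475) = -4.1231 < 0 → local maximum
  f''(2.1183) = 4.1231 > 0 → local minimum

Critical points: x = atan((1 - sqrt(17))/(1 + sqrt(17))) ≈ -0.5475 (local maximum); x = atan((1 + sqrt(17))/(1 - sqrt(17))) + pi ≈ 2.1183 (local minimum)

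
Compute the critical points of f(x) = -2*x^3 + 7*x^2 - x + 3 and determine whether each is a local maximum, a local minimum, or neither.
f'(x) = -6*x^2 + 14*x - 1

Solve f'(x) = 0:
  6*x^2 - 14*x + 1 = 0 has no rational roots; quadratic formula: x = (14 ± √172)/12.
  ⇒ x = 7/6 - sqrt(43)/6 ≈ 0.0738, sqrt(43)/6 + 7/6 ≈ 2.2596

f''(x) = 14 - 12*x
Second-derivative test at each critical point:
  f''(0.0738) = 13.1149 > 0 → local minimum
  f''(2.2596) = -13.1149 < 0 → local maximum

Critical points: x = 7/6 - sqrt(43)/6 ≈ 0.0738 (local minimum); x = sqrt(43)/6 + 7/6 ≈ 2.2596 (local maximum)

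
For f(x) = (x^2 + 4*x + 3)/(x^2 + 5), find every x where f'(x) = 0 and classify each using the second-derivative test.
f'(x) = 4*(-x^2 + x + 5)/(x^4 + 10*x^2 + 25)

Solve f'(x) = 0:
  f'(x) = -4*(x^2 - x - 5)/(x^2 + 5)^2; the denominator is positive wherever f is defined, so f'(x) = 0 ⇔ -4*x^2 + 4*x + 20 = 0.
  Factor: -4*x^2 + 4*x + 20 = -4*(x^2 - x - 5); x^2 - x - 5 = 0 has no rational roots; quadratic formula: x = (1 ± √21)/2.
  ⇒ x = 1/2 - sqrt(21)/2 ≈ -1.7913, 1/2 + sqrt(21)/2 ≈ 2.7913

f''(x) = 4*(2*x^3 - 3*x^2 - 30*x + 5)/(x^6 + 15*x^4 + 75*x^2 + 125)
Second-derivative test at each critical point:
  f''(-1.7913) = 0.2720 > 0 → local minimum
  f''(2.7913) = -0.1120 < 0 → local maximum

Critical points: x = 1/2 - sqrt(21)/2 ≈ -1.7913 (local minimum); x = 1/2 + sqrt(21)/2 ≈ 2.7913 (local maximum)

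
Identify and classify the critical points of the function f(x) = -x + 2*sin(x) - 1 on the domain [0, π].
f'(x) = 2*cos(x) - 1

Solve f'(x) = 0 on [0, π]:
  f'(x) = 0 ⇔ cos(x) = 1/2, i.e. x = ±arccos(1/2) + 2nπ; keep the solutions lying in [0, π].
  ⇒ x = pi/3 ≈ 1.0472

f''(x) = -2*sin(x)
Second-derivative test at each critical point:
  f''(1.0472) = -1.7321 < 0 → local maximum

Critical points: x = pi/3 ≈ 1.0472 (local maximum)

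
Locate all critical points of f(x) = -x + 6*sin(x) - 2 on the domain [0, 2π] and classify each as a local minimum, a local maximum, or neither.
f'(x) = 6*cos(x) - 1

Solve f'(x) = 0 on [0, 2π]:
  f'(x) = 0 ⇔ cos(x) = 1/6, i.e. x = ±arccos(1/6) + 2nπ; keep the solutions lying in [0, 2π].
  ⇒ x = acos(1/6) ≈ 1.4033, -acos(1/6) + 2*pi ≈ 4.8798

f''(x) = -6*sin(x)
Second-derivative test at each critical point:
  f''(1.4033) = -5.9161 < 0 → local maximum
  f''(4.8798) = 5.9161 > 0 → local minimum

Critical points: x = acos(1/6) ≈ 1.4033 (local maximum); x = -acos(1/6) + 2*pi ≈ 4.8798 (local minimum)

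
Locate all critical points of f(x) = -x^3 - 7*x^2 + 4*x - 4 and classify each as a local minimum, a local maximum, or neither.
f'(x) = -3*x^2 - 14*x + 4

Solve f'(x) = 0:
  3*x^2 + 14*x - 4 = 0 has no rational roots; quadratic formula: x = (-14 ± √244)/6.
  ⇒ x = -sqrt(61)/3 - 7/3 ≈ -4.9367, -7/3 + sqrt(61)/3 ≈ 0.2701

f''(x) = -6*x - 14
Second-derivative test at each critical point:
  f''(-4.9367) = 15.6205 > 0 → local minimum
  f''(0.2701) = -15.6205 < 0 → local maximum

Critical points: x = -sqrt(61)/3 - 7/3 ≈ -4.9367 (local minimum); x = -7/3 + sqrt(61)/3 ≈ 0.2701 (local maximum)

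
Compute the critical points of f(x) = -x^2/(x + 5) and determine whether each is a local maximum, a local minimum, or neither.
f'(x) = x*(-x - 10)/(x + 5)^2

Solve f'(x) = 0:
  f'(x) = -x*(x + 10)/(x + 5)^2; the denominator is positive wherever f is defined, so f'(x) = 0 ⇔ -x^2 - 10*x = 0.
  Factor: -x^2 - 10*x = -x*(x + 10) = 0.
  ⇒ x = -10, 0

f''(x) = -50/(x^3 + 15*x^2 + 75*x + 125)
Second-derivative test at each critical point:
  f''(-10) = 2/5 > 0 → local minimum
  f''(0) = -2/5 < 0 → local maximum

Critical points: x = -10 (local minimum); x = 0 (local maximum)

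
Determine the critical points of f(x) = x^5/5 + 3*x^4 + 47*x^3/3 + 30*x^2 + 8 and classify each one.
f'(x) = x*(x^3 + 12*x^2 + 47*x + 60)

Solve f'(x) = 0:
  Factor: x^4 + 12*x^3 + 47*x^2 + 60*x = x*(x + 3)*(x + 4)*(x + 5) = 0.
  ⇒ x = -5, -4, -3, 0

f''(x) = 4*x^3 + 36*x^2 + 94*x + 60
Second-derivative test at each critical point:
  f''(-5) = -10 < 0 → local maximum
  f''(-4) = 4 > 0 → local minimum
  f''(-3) = -6 < 0 → local maximum
  f''(0) = 60 > 0 → local minimum

Critical points: x = -5 (local maximum); x = -4 (local minimum); x = -3 (local maximum); x = 0 (local minimum)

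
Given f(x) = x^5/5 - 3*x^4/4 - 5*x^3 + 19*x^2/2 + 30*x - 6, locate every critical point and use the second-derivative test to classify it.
f'(x) = x^4 - 3*x^3 - 15*x^2 + 19*x + 30

Solve f'(x) = 0:
  Factor: x^4 - 3*x^3 - 15*x^2 + 19*x + 30 = (x - 5)*(x - 2)*(x + 1)*(x + 3) = 0.
  ⇒ x = -3, -1, 2, 5

f''(x) = 4*x^3 - 9*x^2 - 30*x + 19
Second-derivative test at each critical point:
  f''(-3) = -80 < 0 → local maximum
  f''(-1) = 36 > 0 → local minimum
  f''(2) = -45 < 0 → local maximum
  f''(5) = 144 > 0 → local minimum

Critical points: x = -3 (local maximum); x = -1 (local minimum); x = 2 (local maximum); x = 5 (local minimum)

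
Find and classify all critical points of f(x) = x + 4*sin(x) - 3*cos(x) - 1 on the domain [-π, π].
f'(x) = 3*sin(x) + 4*cos(x) + 1

Solve f'(x) = 0 on [-π, π]:
  f'(x) = 0 ⇔ 3*sin(x) + 4*cos(x) = -1. Write the left side as R·cos(x + φ) with R = √(4² + (-3)²) = 5, cos φ = 4/5, sin φ = -3/5; then cos(x + φ) = -1/5. Solve for x and keep the solutions lying in [-π, π].
  ⇒ x = atan((-8*sqrt(6) - 3)/(-4 + 6*sqrt(6))) ≈ -1.1287, atan((-3 + 8*sqrt(6))/(-6*sqrt(6) - 4)) + pi ≈ 2.4157

f''(x) = -4*sin(x) + 3*cos(x)
Second-derivative test at each critical point:
  f''(-1.1287) = 4.8990 > 0 → local minimum
  f''(2.4157) = -4.8990 < 0 → local maximum

Critical points: x = atan((-8*sqrt(6) - 3)/(-4 + 6*sqrt(6))) ≈ -1.1287 (local minimum); x = atan((-3 + 8*sqrt(6))/(-6*sqrt(6) - 4)) + pi ≈ 2.4157 (local maximum)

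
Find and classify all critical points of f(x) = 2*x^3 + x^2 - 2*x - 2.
f'(x) = 6*x^2 + 2*x - 2

Solve f'(x) = 0:
  Factor: 6*x^2 + 2*x - 2 = 2*(3*x^2 + x - 1); 3*x^2 + x - 1 = 0 has no rational roots; quadratic formula: x = (-1 ± √13)/6.
  ⇒ x = -sqrt(13)/6 - 1/6 ≈ -0.7676, -1/6 + sqrt(13)/6 ≈ 0.4343

f''(x) = 12*x + 2
Second-derivative test at each critical point:
  f''(-0.7676) = -7.2111 < 0 → local maximum
  f''(0.4343) = 7.2111 > 0 → local minimum

Critical points: x = -sqrt(13)/6 - 1/6 ≈ -0.7676 (local maximum); x = -1/6 + sqrt(13)/6 ≈ 0.4343 (local minimum)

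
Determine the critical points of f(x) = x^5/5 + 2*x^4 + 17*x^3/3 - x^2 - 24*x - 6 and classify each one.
f'(x) = x^4 + 8*x^3 + 17*x^2 - 2*x - 24

Solve f'(x) = 0:
  Factor: x^4 + 8*x^3 + 17*x^2 - 2*x - 24 = (x - 1)*(x + 2)*(x + 3)*(x + 4) = 0.
  ⇒ x = -4, -3, -2, 1

f''(x) = 4*x^3 + 24*x^2 + 34*x - 2
Second-derivative test at each critical point:
  f''(-4) = -10 < 0 → local maximum
  f''(-3) = 4 > 0 → local minimum
  f''(-2) = -6 < 0 → local maximum
  f''(1) = 60 > 0 → local minimum

Critical points: x = -4 (local maximum); x = -3 (local minimum); x = -2 (local maximum); x = 1 (local minimum)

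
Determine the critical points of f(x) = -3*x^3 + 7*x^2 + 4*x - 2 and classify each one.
f'(x) = -9*x^2 + 14*x + 4

Solve f'(x) = 0:
  9*x^2 - 14*x - 4 = 0 has no rational roots; quadratic formula: x = (14 ± √340)/18.
  ⇒ x = 7/9 - sqrt(85)/9 ≈ -0.2466, 7/9 + sqrt(85)/9 ≈ 1.8022

f''(x) = 14 - 18*x
Second-derivative test at each critical point:
  f''(-0.2466) = 18.4391 > 0 → local minimum
  f''(1.8022) = -18.4391 < 0 → local maximum

Critical points: x = 7/9 - sqrt(85)/9 ≈ -0.2466 (local minimum); x = 7/9 + sqrt(85)/9 ≈ 1.8022 (local maximum)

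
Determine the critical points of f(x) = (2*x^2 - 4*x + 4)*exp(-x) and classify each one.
f'(x) = 2*(-x^2 + 4*x - 4)*exp(-x)

Solve f'(x) = 0:
  f'(x) = (-2*x^2 + 8*x - 8)·exp(-x) and exp(-x) > 0 for every x, so f'(x) = 0 ⇔ -2*x^2 + 8*x - 8 = 0.
  Factor: -2*x^2 + 8*x - 8 = -2*(x - 2)^2 = 0.
  ⇒ x = 2

f''(x) = 2*(x^2 - 6*x + 8)*exp(-x)
Second-derivative test at each critical point:
  f''(2) = 0, so the second-derivative test is inconclusive; use the first-derivative test: f'(7/4) = -0.0217, f'(9/4) = -0.0132 — f' is negative on both sides (no sign change) → neither a local maximum nor a local minimum

Critical points: x = 2 (neither)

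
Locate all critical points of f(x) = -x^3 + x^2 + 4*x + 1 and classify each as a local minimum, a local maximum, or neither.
f'(x) = -3*x^2 + 2*x + 4

Solve f'(x) = 0:
  3*x^2 - 2*x - 4 = 0 has no rational roots; quadratic formula: x = (2 ± √52)/6.
  ⇒ x = 1/3 - sqrt(13)/3 ≈ -0.8685, 1/3 + sqrt(13)/3 ≈ 1.5352

f''(x) = 2 - 6*x
Second-derivative test at each critical point:
  f''(-0.8685) = 7.2111 > 0 → local minimum
  f''(1.5352) = -7.2111 < 0 → local maximum

Critical points: x = 1/3 - sqrt(13)/3 ≈ -0.8685 (local minimum); x = 1/3 + sqrt(13)/3 ≈ 1.5352 (local maximum)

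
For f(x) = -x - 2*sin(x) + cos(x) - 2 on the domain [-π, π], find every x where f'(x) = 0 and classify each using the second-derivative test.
f'(x) = -sin(x) - 2*cos(x) - 1

Solve f'(x) = 0 on [-π, π]:
  f'(x) = 0 ⇔ -sin(x) - 2*cos(x) = 1. Write the left side as R·cos(x + φ) with R = √((-2)² + 1²) = sqrt(5), cos φ = -2*sqrt(5)/5, sin φ = sqrt(5)/5; then cos(x + φ) = sqrt(5)/5. Solve for x and keep the solutions lying in [-π, π].
  ⇒ x = -pi/2 ≈ -1.5708, pi - atan(3/4) ≈ 2.4981

f''(x) = 2*sin(x) - cos(x)
Second-derivative test at each critical point:
  f''(-1.5708) = -2 < 0 → local maximum
  f''(2.4981) = 2 > 0 → local minimum

Critical points: x = -pi/2 ≈ -1.5708 (local maximum); x = pi - atan(3/4) ≈ 2.4981 (local minimum)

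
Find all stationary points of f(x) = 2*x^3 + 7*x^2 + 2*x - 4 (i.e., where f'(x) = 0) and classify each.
f'(x) = 6*x^2 + 14*x + 2

Solve f'(x) = 0:
  Factor: 6*x^2 + 14*x + 2 = 2*(3*x^2 + 7*x + 1); 3*x^2 + 7*x + 1 = 0 has no rational roots; quadratic formula: x = (-7 ± √37)/6.
  ⇒ x = -7/6 - sqrt(37)/6 ≈ -2.1805, -7/6 + sqrt(37)/6 ≈ -0.1529

f''(x) = 12*x + 14
Second-derivative test at each critical point:
  f''(-2.1805) = -12.1655 < 0 → local maximum
  f''(-0.1529) = 12.1655 > 0 → local minimum

Critical points: x = -7/6 - sqrt(37)/6 ≈ -2.1805 (local maximum); x = -7/6 + sqrt(37)/6 ≈ -0.1529 (local minimum)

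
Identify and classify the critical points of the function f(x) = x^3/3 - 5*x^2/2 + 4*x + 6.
f'(x) = x^2 - 5*x + 4

Solve f'(x) = 0:
  Factor: x^2 - 5*x + 4 = (x - 4)*(x - 1) = 0.
  ⇒ x = 1, 4

f''(x) = 2*x - 5
Second-derivative test at each critical point:
  f''(1) = -3 < 0 → local maximum
  f''(4) = 3 > 0 → local minimum

Critical points: x = 1 (local maximum); x = 4 (local minimum)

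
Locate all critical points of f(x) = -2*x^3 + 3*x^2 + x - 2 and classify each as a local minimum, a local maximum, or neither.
f'(x) = -6*x^2 + 6*x + 1

Solve f'(x) = 0:
  6*x^2 - 6*x - 1 = 0 has no rational roots; quadratic formula: x = (6 ± √60)/12.
  ⇒ x = 1/2 - sqrt(15)/6 ≈ -0.1455, 1/2 + sqrt(15)/6 ≈ 1.1455

f''(x) = 6 - 12*x
Second-derivative test at each critical point:
  f''(-0.1455) = 7.7460 > 0 → local minimum
  f''(1.1455) = -7.7460 < 0 → local maximum

Critical points: x = 1/2 - sqrt(15)/6 ≈ -0.1455 (local minimum); x = 1/2 + sqrt(15)/6 ≈ 1.1455 (local maximum)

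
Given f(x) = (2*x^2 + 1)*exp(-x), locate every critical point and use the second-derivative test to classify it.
f'(x) = (-2*x^2 + 4*x - 1)*exp(-x)

Solve f'(x) = 0:
  f'(x) = (-2*x^2 + 4*x - 1)·exp(-x) and exp(-x) > 0 for every x, so f'(x) = 0 ⇔ -2*x^2 + 4*x - 1 = 0.
  2*x^2 - 4*x + 1 = 0 has no rational roots; quadratic formula: x = (4 ± √8)/4.
  ⇒ x = 1 - sqrt(2)/2 ≈ 0.2929, sqrt(2)/2 + 1 ≈ 1.7071

f''(x) = (2*x^2 - 8*x + 5)*exp(-x)
Second-derivative test at each critical point:
  f''(0.2929) = 2.1103 > 0 → local minimum
  f''(1.7071) = -0.5130 < 0 → local maximum

Critical points: x = 1 - sqrt(2)/2 ≈ 0.2929 (local minimum); x = sqrt(2)/2 + 1 ≈ 1.7071 (local maximum)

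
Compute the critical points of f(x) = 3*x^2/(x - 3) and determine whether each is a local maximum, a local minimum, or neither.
f'(x) = 3*x*(x - 6)/(x^2 - 6*x + 9)

Solve f'(x) = 0:
  f'(x) = 3*x*(x - 6)/(x - 3)^2; the denominator is positive wherever f is defined, so f'(x) = 0 ⇔ 3*x^2 - 18*x = 0.
  Factor: 3*x^2 - 18*x = 3*x*(x - 6) = 0.
  ⇒ x = 0, 6

f''(x) = 54/(x^3 - 9*x^2 + 27*x - 27)
Second-derivative test at each critical point:
  f''(0) = -2 < 0 → local maximum
  f''(6) = 2 > 0 → local minimum

Critical points: x = 0 (local maximum); x = 6 (local minimum)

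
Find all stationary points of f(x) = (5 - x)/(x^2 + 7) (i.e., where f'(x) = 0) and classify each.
f'(x) = (-x^2 + 2*x*(x - 5) - 7)/(x^2 + 7)^2

Solve f'(x) = 0:
  f'(x) = (x^2 - 10*x - 7)/(x^2 + 7)^2; the denominator is positive wherever f is defined, so f'(x) = 0 ⇔ x^2 - 10*x - 7 = 0.
  x^2 - 10*x - 7 = 0 has no rational roots; quadratic formula: x = (10 ± √128)/2.
  ⇒ x = 5 - 4*sqrt(2) ≈ -0.6569, 5 + 4*sqrt(2) ≈ 10.6569

f''(x) = 2*(4*x^2*(5 - x) + (3*x - 5)*(x^2 + 7))/(x^2 + 7)^3
Second-derivative test at each critical point:
  f''(-0.6569) = -0.2049 < 0 → local maximum
  f''(10.6569) = 0.0008 > 0 → local minimum

Critical points: x = 5 - 4*sqrt(2) ≈ -0.6569 (local maximum); x = 5 + 4*sqrt(2) ≈ 10.6569 (local minimum)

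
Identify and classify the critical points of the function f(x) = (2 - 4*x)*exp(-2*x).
f'(x) = 8*(x - 1)*exp(-2*x)

Solve f'(x) = 0:
  f'(x) = (8*x - 8)·exp(-2*x) and exp(-2*x) > 0 for every x, so f'(x) = 0 ⇔ 8*x - 8 = 0.
  Factor: 8*x - 8 = 8*(x - 1) = 0.
  ⇒ x = 1

f''(x) = 8*(3 - 2*x)*exp(-2*x)
Second-derivative test at each critical point:
  f''(1) = 1.0827 > 0 → local minimum

Critical points: x = 1 (local minimum)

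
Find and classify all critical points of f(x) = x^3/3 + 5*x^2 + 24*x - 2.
f'(x) = x^2 + 10*x + 24

Solve f'(x) = 0:
  Factor: x^2 + 10*x + 24 = (x + 4)*(x + 6) = 0.
  ⇒ x = -6, -4

f''(x) = 2*x + 10
Second-derivative test at each critical point:
  f''(-6) = -2 < 0 → local maximum
  f''(-4) = 2 > 0 → local minimum

Critical points: x = -6 (local maximum); x = -4 (local minimum)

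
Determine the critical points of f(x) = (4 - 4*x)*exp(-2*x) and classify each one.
f'(x) = 4*(2*x - 3)*exp(-2*x)

Solve f'(x) = 0:
  f'(x) = (8*x - 12)·exp(-2*x) and exp(-2*x) > 0 for every x, so f'(x) = 0 ⇔ 8*x - 12 = 0.
  Factor: 8*x - 12 = 4*(2*x - 3) = 0.
  ⇒ x = 3/2

f''(x) = 16*(2 - x)*exp(-2*x)
Second-derivative test at each critical point:
  f''(3/2) = 0.3983 > 0 → local minimum

Critical points: x = 3/2 (local minimum)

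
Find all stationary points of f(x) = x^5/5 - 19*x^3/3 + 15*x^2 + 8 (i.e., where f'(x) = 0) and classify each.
f'(x) = x*(x^3 - 19*x + 30)

Solve f'(x) = 0:
  Factor: x^4 - 19*x^2 + 30*x = x*(x - 3)*(x - 2)*(x + 5) = 0.
  ⇒ x = -5, 0, 2, 3

f''(x) = 4*x^3 - 38*x + 30
Second-derivative test at each critical point:
  f''(-5) = -280 < 0 → local maximum
  f''(0) = 30 > 0 → local minimum
  f''(2) = -14 < 0 → local maximum
  f''(3) = 24 > 0 → local minimum

Critical points: x = -5 (local maximum); x = 0 (local minimum); x = 2 (local maximum); x = 3 (local minimum)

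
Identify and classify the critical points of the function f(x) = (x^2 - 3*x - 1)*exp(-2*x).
f'(x) = (-2*x^2 + 8*x - 1)*exp(-2*x)

Solve f'(x) = 0:
  f'(x) = (-2*x^2 + 8*x - 1)·exp(-2*x) and exp(-2*x) > 0 for every x, so f'(x) = 0 ⇔ -2*x^2 + 8*x - 1 = 0.
  2*x^2 - 8*x + 1 = 0 has no rational roots; quadratic formula: x = (8 ± √56)/4.
  ⇒ x = 2 - sqrt(14)/2 ≈ 0.1292, sqrt(14)/2 + 2 ≈ 3.8708

f''(x) = 2*(2*x^2 - 10*x + 5)*exp(-2*x)
Second-derivative test at each critical point:
  f''(0.1292) = 5.7796 > 0 → local minimum
  f''(3.8708) = -0.0033 < 0 → local maximum

Critical points: x = 2 - sqrt(14)/2 ≈ 0.1292 (local minimum); x = sqrt(14)/2 + 2 ≈ 3.8708 (local maximum)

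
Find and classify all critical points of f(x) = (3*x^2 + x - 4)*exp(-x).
f'(x) = (-3*x^2 + 5*x + 5)*exp(-x)

Solve f'(x) = 0:
  f'(x) = (-3*x^2 + 5*x + 5)·exp(-x) and exp(-x) > 0 for every x, so f'(x) = 0 ⇔ -3*x^2 + 5*x + 5 = 0.
  3*x^2 - 5*x - 5 = 0 has no rational roots; quadratic formula: x = (5 ± √85)/6.
  ⇒ x = 5/6 - sqrt(85)/6 ≈ -0.7033, 5/6 + sqrt(85)/6 ≈ 2.3699

f''(x) = x*(3*x - 11)*exp(-x)
Second-derivative test at each critical point:
  f''(-0.7033) = 18.6265 > 0 → local minimum
  f''(2.3699) = -0.8619 < 0 → local maximum

Critical points: x = 5/6 - sqrt(85)/6 ≈ -0.7033 (local minimum); x = 5/6 + sqrt(85)/6 ≈ 2.3699 (local maximum)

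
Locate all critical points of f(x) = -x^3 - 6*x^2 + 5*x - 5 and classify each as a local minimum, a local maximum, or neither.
f'(x) = -3*x^2 - 12*x + 5

Solve f'(x) = 0:
  3*x^2 + 12*x - 5 = 0 has no rational roots; quadratic formula: x = (-12 ± √204)/6.
  ⇒ x = -sqrt(51)/3 - 2 ≈ -4.3805, -2 + sqrt(51)/3 ≈ 0.3805

f''(x) = -6*x - 12
Second-derivative test at each critical point:
  f''(-4.3805) = 14.2829 > 0 → local minimum
  f''(0.3805) = -14.2829 < 0 → local maximum

Critical points: x = -sqrt(51)/3 - 2 ≈ -4.3805 (local minimum); x = -2 + sqrt(51)/3 ≈ 0.3805 (local maximum)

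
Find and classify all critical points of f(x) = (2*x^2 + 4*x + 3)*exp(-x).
f'(x) = (1 - 2*x^2)*exp(-x)

Solve f'(x) = 0:
  f'(x) = (1 - 2*x^2)·exp(-x) and exp(-x) > 0 for every x, so f'(x) = 0 ⇔ 1 - 2*x^2 = 0.
  2*x^2 - 1 = 0 has no rational roots; quadratic formula: x = (0 ± √8)/4.
  ⇒ x = -sqrt(2)/2 ≈ -0.7071, sqrt(2)/2 ≈ 0.7071

f''(x) = (2*x^2 - 4*x - 1)*exp(-x)
Second-derivative test at each critical point:
  f''(-0.7071) = 5.7364 > 0 → local minimum
  f''(0.7071) = -1.3946 < 0 → local maximum

Critical points: x = -sqrt(2)/2 ≈ -0.7071 (local minimum); x = sqrt(2)/2 ≈ 0.7071 (local maximum)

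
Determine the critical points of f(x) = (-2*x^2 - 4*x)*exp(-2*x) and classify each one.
f'(x) = 4*(x^2 + x - 1)*exp(-2*x)

Solve f'(x) = 0:
  f'(x) = (4*x^2 + 4*x - 4)·exp(-2*x) and exp(-2*x) > 0 for every x, so f'(x) = 0 ⇔ 4*x^2 + 4*x - 4 = 0.
  Factor: 4*x^2 + 4*x - 4 = 4*(x^2 + x - 1); x^2 + x - 1 = 0 has no rational roots; quadratic formula: x = (-1 ± √5)/2.
  ⇒ x = -sqrt(5)/2 - 1/2 ≈ -1.6180, -1/2 + sqrt(5)/2 ≈ 0.6180

f''(x) = 4*(3 - 2*x^2)*exp(-2*x)
Second-derivative test at each critical point:
  f''(-1.6180) = -227.4843 < 0 → local maximum
  f''(0.6180) = 2.5985 > 0 → local minimum

Critical points: x = -sqrt(5)/2 - 1/2 ≈ -1.6180 (local maximum); x = -1/2 + sqrt(5)/2 ≈ 0.6180 (local minimum)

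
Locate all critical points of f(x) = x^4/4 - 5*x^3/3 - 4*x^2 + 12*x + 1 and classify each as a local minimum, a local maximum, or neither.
f'(x) = x^3 - 5*x^2 - 8*x + 12

Solve f'(x) = 0:
  Factor: x^3 - 5*x^2 - 8*x + 12 = (x - 6)*(x - 1)*(x + 2) = 0.
  ⇒ x = -2, 1, 6

f''(x) = 3*x^2 - 10*x - 8
Second-derivative test at each critical point:
  f''(-2) = 24 > 0 → local minimum
  f''(1) = -15 < 0 → local maximum
  f''(6) = 40 > 0 → local minimum

Critical points: x = -2 (local minimum); x = 1 (local maximum); x = 6 (local minimum)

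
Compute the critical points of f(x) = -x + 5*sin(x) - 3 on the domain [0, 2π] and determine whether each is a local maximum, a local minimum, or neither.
f'(x) = 5*cos(x) - 1

Solve f'(x) = 0 on [0, 2π]:
  f'(x) = 0 ⇔ cos(x) = 1/5, i.e. x = ±arccos(1/5) + 2nπ; keep the solutions lying in [0, 2π].
  ⇒ x = acos(1/5) ≈ 1.3694, -acos(1/5) + 2*pi ≈ 4.9137

f''(x) = -5*sin(x)
Second-derivative test at each critical point:
  f''(1.3694) = -4.8990 < 0 → local maximum
  f''(4.9137) = 4.8990 > 0 → local minimum

Critical points: x = acos(1/5) ≈ 1.3694 (local maximum); x = -acos(1/5) + 2*pi ≈ 4.9137 (local minimum)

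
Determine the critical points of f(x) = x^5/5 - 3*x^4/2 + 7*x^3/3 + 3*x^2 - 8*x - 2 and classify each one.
f'(x) = x^4 - 6*x^3 + 7*x^2 + 6*x - 8

Solve f'(x) = 0:
  Factor: x^4 - 6*x^3 + 7*x^2 + 6*x - 8 = (x - 4)*(x - 2)*(x - 1)*(x + 1) = 0.
  ⇒ x = -1, 1, 2, 4

f''(x) = 4*x^3 - 18*x^2 + 14*x + 6
Second-derivative test at each critical point:
  f''(-1) = -30 < 0 → local maximum
  f''(1) = 6 > 0 → local minimum
  f''(2) = -6 < 0 → local maximum
  f''(4) = 30 > 0 → local minimum

Critical points: x = -1 (local maximum); x = 1 (local minimum); x = 2 (local maximum); x = 4 (local minimum)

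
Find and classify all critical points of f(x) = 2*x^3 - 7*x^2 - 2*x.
f'(x) = 6*x^2 - 14*x - 2

Solve f'(x) = 0:
  Factor: 6*x^2 - 14*x - 2 = 2*(3*x^2 - 7*x - 1); 3*x^2 - 7*x - 1 = 0 has no rational roots; quadratic formula: x = (7 ± √61)/6.
  ⇒ x = 7/6 - sqrt(61)/6 ≈ -0.1350, 7/6 + sqrt(61)/6 ≈ 2.4684

f''(x) = 12*x - 14
Second-derivative test at each critical point:
  f''(-0.1350) = -15.6205 < 0 → local maximum
  f''(2.4684) = 15.6205 > 0 → local minimum

Critical points: x = 7/6 - sqrt(61)/6 ≈ -0.1350 (local maximum); x = 7/6 + sqrt(61)/6 ≈ 2.4684 (local minimum)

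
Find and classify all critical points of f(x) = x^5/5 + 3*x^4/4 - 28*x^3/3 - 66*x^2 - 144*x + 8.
f'(x) = x^4 + 3*x^3 - 28*x^2 - 132*x - 144

Solve f'(x) = 0:
  Factor: x^4 + 3*x^3 - 28*x^2 - 132*x - 144 = (x - 6)*(x + 2)*(x + 3)*(x + 4) = 0.
  ⇒ x = -4, -3, -2, 6

f''(x) = 4*x^3 + 9*x^2 - 56*x - 132
Second-derivative test at each critical point:
  f''(-4) = -20 < 0 → local maximum
  f''(-3) = 9 > 0 → local minimum
  f''(-2) = -16 < 0 → local maximum
  f''(6) = 720 > 0 → local minimum

Critical points: x = -4 (local maximum); x = -3 (local minimum); x = -2 (local maximum); x = 6 (local minimum)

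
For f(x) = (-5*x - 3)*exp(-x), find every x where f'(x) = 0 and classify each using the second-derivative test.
f'(x) = (5*x - 2)*exp(-x)

Solve f'(x) = 0:
  f'(x) = (5*x - 2)·exp(-x) and exp(-x) > 0 for every x, so f'(x) = 0 ⇔ 5*x - 2 = 0.
  5*x - 2 = 0.
  ⇒ x = 2/5

f''(x) = (7 - 5*x)*exp(-x)
Second-derivative test at each critical point:
  f''(2/5) = 3.3516 > 0 → local minimum

Critical points: x = 2/5 (local minimum)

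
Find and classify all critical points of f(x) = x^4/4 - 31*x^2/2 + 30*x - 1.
f'(x) = x^3 - 31*x + 30

Solve f'(x) = 0:
  Factor: x^3 - 31*x + 30 = (x - 5)*(x - 1)*(x + 6) = 0.
  ⇒ x = -6, 1, 5

f''(x) = 3*x^2 - 31
Second-derivative test at each critical point:
  f''(-6) = 77 > 0 → local minimum
  f''(1) = -28 < 0 → local maximum
  f''(5) = 44 > 0 → local minimum

Critical points: x = -6 (local minimum); x = 1 (local maximum); x = 5 (local minimum)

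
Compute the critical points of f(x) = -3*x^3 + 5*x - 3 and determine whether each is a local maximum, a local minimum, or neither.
f'(x) = 5 - 9*x^2

Solve f'(x) = 0:
  9*x^2 - 5 = 0 has no rational roots; quadratic formula: x = (0 ± √180)/18.
  ⇒ x = -sqrt(5)/3 ≈ -0.7454, sqrt(5)/3 ≈ 0.7454

f''(x) = -18*x
Second-derivative test at each critical point:
  f''(-0.7454) = 13.4164 > 0 → local minimum
  f''(0.7454) = -13.4164 < 0 → local maximum

Critical points: x = -sqrt(5)/3 ≈ -0.7454 (local minimum); x = sqrt(5)/3 ≈ 0.7454 (local maximum)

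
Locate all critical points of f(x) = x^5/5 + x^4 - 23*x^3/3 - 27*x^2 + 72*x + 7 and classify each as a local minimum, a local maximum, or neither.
f'(x) = x^4 + 4*x^3 - 23*x^2 - 54*x + 72

Solve f'(x) = 0:
  Factor: x^4 + 4*x^3 - 23*x^2 - 54*x + 72 = (x - 4)*(x - 1)*(x + 3)*(x + 6) = 0.
  ⇒ x = -6, -3, 1, 4

f''(x) = 4*x^3 + 12*x^2 - 46*x - 54
Second-derivative test at each critical point:
  f''(-6) = -210 < 0 → local maximum
  f''(-3) = 84 > 0 → local minimum
  f''(1) = -84 < 0 → local maximum
  f''(4) = 210 > 0 → local minimum

Critical points: x = -6 (local maximum); x = -3 (local minimum); x = 1 (local maximum); x = 4 (local minimum)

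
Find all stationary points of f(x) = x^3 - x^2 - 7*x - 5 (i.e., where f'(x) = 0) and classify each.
f'(x) = 3*x^2 - 2*x - 7

Solve f'(x) = 0:
  3*x^2 - 2*x - 7 = 0 has no rational roots; quadratic formula: x = (2 ± √88)/6.
  ⇒ x = 1/3 - sqrt(22)/3 ≈ -1.2301, 1/3 + sqrt(22)/3 ≈ 1.8968

f''(x) = 6*x - 2
Second-derivative test at each critical point:
  f''(-1.2301) = -9.3808 < 0 → local maximum
  f''(1.8968) = 9.3808 > 0 → local minimum

Critical points: x = 1/3 - sqrt(22)/3 ≈ -1.2301 (local maximum); x = 1/3 + sqrt(22)/3 ≈ 1.8968 (local minimum)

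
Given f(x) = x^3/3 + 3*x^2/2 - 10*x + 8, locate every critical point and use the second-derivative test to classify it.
f'(x) = x^2 + 3*x - 10

Solve f'(x) = 0:
  Factor: x^2 + 3*x - 10 = (x - 2)*(x + 5) = 0.
  ⇒ x = -5, 2

f''(x) = 2*x + 3
Second-derivative test at each critical point:
  f''(-5) = -7 < 0 → local maximum
  f''(2) = 7 > 0 → local minimum

Critical points: x = -5 (local maximum); x = 2 (local minimum)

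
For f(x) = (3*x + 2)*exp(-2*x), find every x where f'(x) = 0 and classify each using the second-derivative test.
f'(x) = (-6*x - 1)*exp(-2*x)

Solve f'(x) = 0:
  f'(x) = (-6*x - 1)·exp(-2*x) and exp(-2*x) > 0 for every x, so f'(x) = 0 ⇔ -6*x - 1 = 0.
  -6*x - 1 = 0.
  ⇒ x = -1/6

f''(x) = 4*(3*x - 1)*exp(-2*x)
Second-derivative test at each critical point:
  f''(-1/6) = -8.3737 < 0 → local maximum

Critical points: x = -1/6 (local maximum)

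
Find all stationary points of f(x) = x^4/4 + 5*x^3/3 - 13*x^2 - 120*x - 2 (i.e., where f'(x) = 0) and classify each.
f'(x) = x^3 + 5*x^2 - 26*x - 120

Solve f'(x) = 0:
  Factor: x^3 + 5*x^2 - 26*x - 120 = (x - 5)*(x + 4)*(x + 6) = 0.
  ⇒ x = -6, -4, 5

f''(x) = 3*x^2 + 10*x - 26
Second-derivative test at each critical point:
  f''(-6) = 22 > 0 → local minimum
  f''(-4) = -18 < 0 → local maximum
  f''(5) = 99 > 0 → local minimum

Critical points: x = -6 (local minimum); x = -4 (local maximum); x = 5 (local minimum)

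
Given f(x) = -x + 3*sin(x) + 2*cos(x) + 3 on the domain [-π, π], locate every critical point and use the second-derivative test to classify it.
f'(x) = -2*sin(x) + 3*cos(x) - 1

Solve f'(x) = 0 on [-π, π]:
  f'(x) = 0 ⇔ -2*sin(x) + 3*cos(x) = 1. Write the left side as R·cos(x + φ) with R = √(3² + 2²) = sqrt(13), cos φ = 3*sqrt(13)/13, sin φ = 2*sqrt(13)/13; then cos(x + φ) = sqrt(13)/13. Solve for x and keep the solutions lying in [-π, π].
  ⇒ x = -pi + atan((-6*sqrt(3) - 2)/(3 - 4*sqrt(3))) ≈ -1.8778, atan((-2 + 6*sqrt(3))/(3 + 4*sqrt(3))) ≈ 0.7018

f''(x) = -3*sin(x) - 2*cos(x)
Second-derivative test at each critical point:
  f''(-1.8778) = 3.4641 > 0 → local minimum
  f''(0.7018) = -3.4641 < 0 → local maximum

Critical points: x = -pi + atan((-6*sqrt(3) - 2)/(3 - 4*sqrt(3))) ≈ -1.8778 (local minimum); x = atan((-2 + 6*sqrt(3))/(3 + 4*sqrt(3))) ≈ 0.7018 (local maximum)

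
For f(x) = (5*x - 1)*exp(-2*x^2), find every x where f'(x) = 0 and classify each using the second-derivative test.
f'(x) = (-4*x*(5*x - 1) + 5)*exp(-2*x^2)

Solve f'(x) = 0:
  f'(x) = (-20*x^2 + 4*x + 5)·exp(-2*x^2) and exp(-2*x^2) > 0 for every x, so f'(x) = 0 ⇔ -20*x^2 + 4*x + 5 = 0.
  20*x^2 - 4*x - 5 = 0 has no rational roots; quadratic formula: x = (4 ± √416)/40.
  ⇒ x = 1/10 - sqrt(26)/10 ≈ -0.4099, 1/10 + sqrt(26)/10 ≈ 0.6099

f''(x) = 4*(4*x^2*(5*x - 1) - 15*x + 1)*exp(-2*x^2)
Second-derivative test at each critical point:
  f''(-0.4099) = 14.5749 > 0 → local minimum
  f''(0.6099) = -9.6928 < 0 → local maximum

Critical points: x = 1/10 - sqrt(26)/10 ≈ -0.4099 (local minimum); x = 1/10 + sqrt(26)/10 ≈ 0.6099 (local maximum)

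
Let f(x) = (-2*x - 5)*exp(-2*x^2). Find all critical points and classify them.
f'(x) = 2*(2*x*(2*x + 5) - 1)*exp(-2*x^2)

Solve f'(x) = 0:
  f'(x) = (8*x^2 + 20*x - 2)·exp(-2*x^2) and exp(-2*x^2) > 0 for every x, so f'(x) = 0 ⇔ 8*x^2 + 20*x - 2 = 0.
  Factor: 8*x^2 + 20*x - 2 = 2*(4*x^2 + 10*x - 1); 4*x^2 + 10*x - 1 = 0 has no rational roots; quadratic formula: x = (-10 ± √116)/8.
  ⇒ x = -sqrt(29)/4 - 5/4 ≈ -2.5963, -5/4 + sqrt(29)/4 ≈ 0.0963

f''(x) = 4*(-8*x^3 - 20*x^2 + 6*x + 5)*exp(-2*x^2)
Second-derivative test at each critical point:
  f''(-2.5963) = -3.008e-05 < 0 → local maximum
  f''(0.0963) = 21.1449 > 0 → local minimum

Critical points: x = -sqrt(29)/4 - 5/4 ≈ -2.5963 (local maximum); x = -5/4 + sqrt(29)/4 ≈ 0.0963 (local minimum)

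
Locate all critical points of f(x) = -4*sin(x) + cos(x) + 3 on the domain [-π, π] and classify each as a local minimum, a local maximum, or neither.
f'(x) = -sin(x) - 4*cos(x)

Solve f'(x) = 0 on [-π, π]:
  f'(x) = 0 ⇔ -4*cos(x) = sin(x) ⇔ tan(x) = -4, i.e. x = arctan(-4) + nπ; keep the solutions lying in [-π, π].
  ⇒ x = -atan(4) ≈ -1.3258, pi - atan(4) ≈ 1.8158

f''(x) = 4*sin(x) - cos(x)
Second-derivative test at each critical point:
  f''(-1.3258) = -4.1231 < 0 → local maximum
  f''(1.8158) = 4.1231 > 0 → local minimum

Critical points: x = -atan(4) ≈ -1.3258 (local maximum); x = pi - atan(4) ≈ 1.8158 (local minimum)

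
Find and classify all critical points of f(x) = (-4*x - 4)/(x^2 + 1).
f'(x) = 4*(-x^2 + 2*x*(x + 1) - 1)/(x^2 + 1)^2

Solve f'(x) = 0:
  f'(x) = 4*(x^2 + 2*x - 1)/(x^2 + 1)^2; the denominator is positive wherever f is defined, so f'(x) = 0 ⇔ 4*x^2 + 8*x - 4 = 0.
  Factor: 4*x^2 + 8*x - 4 = 4*(x^2 + 2*x - 1); x^2 + 2*x - 1 = 0 has no rational roots; quadratic formula: x = (-2 ± √8)/2.
  ⇒ x = -sqrt(2) - 1 ≈ -2.4142, -1 + sqrt(2) ≈ 0.4142

f''(x) = 8*(-4*x^2*(x + 1) + (3*x + 1)*(x^2 + 1))/(x^2 + 1)^3
Second-derivative test at each critical point:
  f''(-2.4142) = -0.2426 < 0 → local maximum
  f''(0.4142) = 8.2426 > 0 → local minimum

Critical points: x = -sqrt(2) - 1 ≈ -2.4142 (local maximum); x = -1 + sqrt(2) ≈ 0.4142 (local minimum)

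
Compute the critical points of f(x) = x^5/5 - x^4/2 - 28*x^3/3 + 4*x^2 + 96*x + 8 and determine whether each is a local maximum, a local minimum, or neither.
f'(x) = x^4 - 2*x^3 - 28*x^2 + 8*x + 96

Solve f'(x) = 0:
  Factor: x^4 - 2*x^3 - 28*x^2 + 8*x + 96 = (x - 6)*(x - 2)*(x + 2)*(x + 4) = 0.
  ⇒ x = -4, -2, 2, 6

f''(x) = 4*x^3 - 6*x^2 - 56*x + 8
Second-derivative test at each critical point:
  f''(-4) = -120 < 0 → local maximum
  f''(-2) = 64 > 0 → local minimum
  f''(2) = -96 < 0 → local maximum
  f''(6) = 320 > 0 → local minimum

Critical points: x = -4 (local maximum); x = -2 (local minimum); x = 2 (local maximum); x = 6 (local minimum)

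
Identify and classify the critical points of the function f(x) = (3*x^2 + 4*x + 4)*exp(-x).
f'(x) = x*(2 - 3*x)*exp(-x)

Solve f'(x) = 0:
  f'(x) = (-3*x^2 + 2*x)·exp(-x) and exp(-x) > 0 for every x, so f'(x) = 0 ⇔ -3*x^2 + 2*x = 0.
  Factor: -3*x^2 + 2*x = -x*(3*x - 2) = 0.
  ⇒ x = 0, 2/3

f''(x) = (3*x^2 - 8*x + 2)*exp(-x)
Second-derivative test at each critical point:
  f''(0) = 2 > 0 → local minimum
  f''(2/3) = -1.0268 < 0 → local maximum

Critical points: x = 0 (local minimum); x = 2/3 (local maximum)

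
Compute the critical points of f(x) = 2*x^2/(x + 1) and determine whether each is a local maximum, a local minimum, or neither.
f'(x) = 2*x*(x + 2)/(x^2 + 2*x + 1)

Solve f'(x) = 0:
  f'(x) = 2*x*(x + 2)/(x + 1)^2; the denominator is positive wherever f is defined, so f'(x) = 0 ⇔ 2*x^2 + 4*x = 0.
  Factor: 2*x^2 + 4*x = 2*x*(x + 2) = 0.
  ⇒ x = -2, 0

f''(x) = 4/(x^3 + 3*x^2 + 3*x + 1)
Second-derivative test at each critical point:
  f''(-2) = -4 < 0 → local maximum
  f''(0) = 4 > 0 → local minimum

Critical points: x = -2 (local maximum); x = 0 (local minimum)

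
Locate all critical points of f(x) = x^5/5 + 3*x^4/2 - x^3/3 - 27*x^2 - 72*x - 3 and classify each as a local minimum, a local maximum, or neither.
f'(x) = x^4 + 6*x^3 - x^2 - 54*x - 72

Solve f'(x) = 0:
  Factor: x^4 + 6*x^3 - x^2 - 54*x - 72 = (x - 3)*(x + 2)*(x + 3)*(x + 4) = 0.
  ⇒ x = -4, -3, -2, 3

f''(x) = 4*x^3 + 18*x^2 - 2*x - 54
Second-derivative test at each critical point:
  f''(-4) = -14 < 0 → local maximum
  f''(-3) = 6 > 0 → local minimum
  f''(-2) = -10 < 0 → local maximum
  f''(3) = 210 > 0 → local minimum

Critical points: x = -4 (local maximum); x = -3 (local minimum); x = -2 (local maximum); x = 3 (local minimum)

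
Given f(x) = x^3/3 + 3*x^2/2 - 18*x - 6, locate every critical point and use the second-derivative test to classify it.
f'(x) = x^2 + 3*x - 18

Solve f'(x) = 0:
  Factor: x^2 + 3*x - 18 = (x - 3)*(x + 6) = 0.
  ⇒ x = -6, 3

f''(x) = 2*x + 3
Second-derivative test at each critical point:
  f''(-6) = -9 < 0 → local maximum
  f''(3) = 9 > 0 → local minimum

Critical points: x = -6 (local maximum); x = 3 (local minimum)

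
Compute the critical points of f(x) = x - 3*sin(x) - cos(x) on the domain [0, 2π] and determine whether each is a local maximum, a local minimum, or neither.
f'(x) = sin(x) - 3*cos(x) + 1

Solve f'(x) = 0 on [0, 2π]:
  f'(x) = 0 ⇔ sin(x) - 3*cos(x) = -1. Write the left side as R·cos(x + φ) with R = √((-3)² + (-1)²) = sqrt(10), cos φ = -3*sqrt(10)/10, sin φ = -sqrt(10)/10; then cos(x + φ) = -sqrt(10)/10. Solve for x and keep the solutions lying in [0, 2π].
  ⇒ x = atan(4/3) ≈ 0.9273, 3*pi/2 ≈ 4.7124

f''(x) = 3*sin(x) + cos(x)
Second-derivative test at each critical point:
  f''(0.9273) = 3 > 0 → local minimum
  f''(4.7124) = -3 < 0 → local maximum

Critical points: x = atan(4/3) ≈ 0.9273 (local minimum); x = 3*pi/2 ≈ 4.7124 (local maximum)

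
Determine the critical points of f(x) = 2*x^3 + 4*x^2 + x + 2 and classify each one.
f'(x) = 6*x^2 + 8*x + 1

Solve f'(x) = 0:
  6*x^2 + 8*x + 1 = 0 has no rational roots; quadratic formula: x = (-8 ± √40)/12.
  ⇒ x = -2/3 - sqrt(10)/6 ≈ -1.1937, -2/3 + sqrt(10)/6 ≈ -0.1396

f''(x) = 12*x + 8
Second-derivative test at each critical point:
  f''(-1.1937) = -6.3246 < 0 → local maximum
  f''(-0.1396) = 6.3246 > 0 → local minimum

Critical points: x = -2/3 - sqrt(10)/6 ≈ -1.1937 (local maximum); x = -2/3 + sqrt(10)/6 ≈ -0.1396 (local minimum)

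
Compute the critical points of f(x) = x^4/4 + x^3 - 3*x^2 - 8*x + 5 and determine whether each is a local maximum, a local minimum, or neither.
f'(x) = x^3 + 3*x^2 - 6*x - 8

Solve f'(x) = 0:
  Factor: x^3 + 3*x^2 - 6*x - 8 = (x - 2)*(x + 1)*(x + 4) = 0.
  ⇒ x = -4, -1, 2

f''(x) = 3*x^2 + 6*x - 6
Second-derivative test at each critical point:
  f''(-4) = 18 > 0 → local minimum
  f''(-1) = -9 < 0 → local maximum
  f''(2) = 18 > 0 → local minimum

Critical points: x = -4 (local minimum); x = -1 (local maximum); x = 2 (local minimum)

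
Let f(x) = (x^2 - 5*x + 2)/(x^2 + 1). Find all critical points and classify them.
f'(x) = (5*x^2 - 2*x - 5)/(x^4 + 2*x^2 + 1)

Solve f'(x) = 0:
  f'(x) = (5*x^2 - 2*x - 5)/(x^2 + 1)^2; the denominator is positive wherever f is defined, so f'(x) = 0 ⇔ 5*x^2 - 2*x - 5 = 0.
  5*x^2 - 2*x - 5 = 0 has no rational roots; quadratic formula: x = (2 ± √104)/10.
  ⇒ x = 1/5 - sqrt(26)/5 ≈ -0.8198, 1/5 + sqrt(26)/5 ≈ 1.2198

f''(x) = 2*(-5*x^3 + 3*x^2 + 15*x - 1)/(x^6 + 3*x^4 + 3*x^2 + 1)
Second-derivative test at each critical point:
  f''(-0.8198) = -3.6476 < 0 → local maximum
  f''(1.2198) = 1.6476 > 0 → local minimum

Critical points: x = 1/5 - sqrt(26)/5 ≈ -0.8198 (local maximum); x = 1/5 + sqrt(26)/5 ≈ 1.2198 (local minimum)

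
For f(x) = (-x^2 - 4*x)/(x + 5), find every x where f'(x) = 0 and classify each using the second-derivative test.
f'(x) = (-x^2 - 10*x - 20)/(x^2 + 10*x + 25)

Solve f'(x) = 0:
  f'(x) = -(x^2 + 10*x + 20)/(x + 5)^2; the denominator is positive wherever f is defined, so f'(x) = 0 ⇔ -x^2 - 10*x - 20 = 0.
  x^2 + 10*x + 20 = 0 has no rational roots; quadratic formula: x = (-10 ± √20)/2.
  ⇒ x = -5 - sqrt(5) ≈ -7.2361, -5 + sqrt(5) ≈ -2.7639

f''(x) = -10/(x^3 + 15*x^2 + 75*x + 125)
Second-derivative test at each critical point:
  f''(-7.2361) = 0.8944 > 0 → local minimum
  f''(-2.7639) = -0.8944 < 0 → local maximum

Critical points: x = -5 - sqrt(5) ≈ -7.2361 (local minimum); x = -5 + sqrt(5) ≈ -2.7639 (local maximum)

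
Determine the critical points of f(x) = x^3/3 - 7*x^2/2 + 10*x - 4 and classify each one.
f'(x) = x^2 - 7*x + 10

Solve f'(x) = 0:
  Factor: x^2 - 7*x + 10 = (x - 5)*(x - 2) = 0.
  ⇒ x = 2, 5

f''(x) = 2*x - 7
Second-derivative test at each critical point:
  f''(2) = -3 < 0 → local maximum
  f''(5) = 3 > 0 → local minimum

Critical points: x = 2 (local maximum); x = 5 (local minimum)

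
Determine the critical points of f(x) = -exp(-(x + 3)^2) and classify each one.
f'(x) = 2*(x + 3)*exp(-(x + 3)^2)

Solve f'(x) = 0:
  f'(x) = (2*x + 6)·exp(-(x + 3)^2) and exp(-(x + 3)^2) > 0 for every x, so f'(x) = 0 ⇔ 2*x + 6 = 0.
  Factor: 2*x + 6 = 2*(x + 3) = 0.
  ⇒ x = -3

f''(x) = 2*(1 - 2*(x + 3)^2)*exp(-(x + 3)^2)
Second-derivative test at each critical point:
  f''(-3) = 2 > 0 → local minimum

Critical points: x = -3 (local minimum)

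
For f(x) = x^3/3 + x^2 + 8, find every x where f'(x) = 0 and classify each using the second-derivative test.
f'(x) = x*(x + 2)

Solve f'(x) = 0:
  Factor: x^2 + 2*x = x*(x + 2) = 0.
  ⇒ x = -2, 0

f''(x) = 2*x + 2
Second-derivative test at each critical point:
  f''(-2) = -2 < 0 → local maximum
  f''(0) = 2 > 0 → local minimum

Critical points: x = -2 (local maximum); x = 0 (local minimum)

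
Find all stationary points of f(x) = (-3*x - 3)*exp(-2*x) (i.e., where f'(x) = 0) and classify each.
f'(x) = 3*(2*x + 1)*exp(-2*x)

Solve f'(x) = 0:
  f'(x) = (6*x + 3)·exp(-2*x) and exp(-2*x) > 0 for every x, so f'(x) = 0 ⇔ 6*x + 3 = 0.
  Factor: 6*x + 3 = 3*(2*x + 1) = 0.
  ⇒ x = -1/2

f''(x) = -12*x*exp(-2*x)
Second-derivative test at each critical point:
  f''(-1/2) = 16.3097 > 0 → local minimum

Critical points: x = -1/2 (local minimum)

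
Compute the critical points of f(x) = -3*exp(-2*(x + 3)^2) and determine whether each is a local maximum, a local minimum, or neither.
f'(x) = 12*(x + 3)*exp(-2*(x + 3)^2)

Solve f'(x) = 0:
  f'(x) = (12*x + 36)·exp(-2*(x + 3)^2) and exp(-2*(x + 3)^2) > 0 for every x, so f'(x) = 0 ⇔ 12*x + 36 = 0.
  Factor: 12*x + 36 = 12*(x + 3) = 0.
  ⇒ x = -3

f''(x) = 12*(1 - 4*(x + 3)^2)*exp(-2*(x + 3)^2)
Second-derivative test at each critical point:
  f''(-3) = 12 > 0 → local minimum

Critical points: x = -3 (local minimum)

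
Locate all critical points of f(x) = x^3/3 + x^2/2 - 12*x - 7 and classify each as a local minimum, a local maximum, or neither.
f'(x) = x^2 + x - 12

Solve f'(x) = 0:
  Factor: x^2 + x - 12 = (x - 3)*(x + 4) = 0.
  ⇒ x = -4, 3

f''(x) = 2*x + 1
Second-derivative test at each critical point:
  f''(-4) = -7 < 0 → local maximum
  f''(3) = 7 > 0 → local minimum

Critical points: x = -4 (local maximum); x = 3 (local minimum)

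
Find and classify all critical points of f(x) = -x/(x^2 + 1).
f'(x) = (x^2 - 1)/(x^2 + 1)^2

Solve f'(x) = 0:
  f'(x) = (x - 1)*(x + 1)/(x^2 + 1)^2; the denominator is positive wherever f is defined, so f'(x) = 0 ⇔ x^2 - 1 = 0.
  Factor: x^2 - 1 = (x - 1)*(x + 1) = 0.
  ⇒ x = -1, 1

f''(x) = 2*x*(3 - x^2)/(x^2 + 1)^3
Second-derivative test at each critical point:
  f''(-1) = -1/2 < 0 → local maximum
  f''(1) = 1/2 > 0 → local minimum

Critical points: x = -1 (local maximum); x = 1 (local minimum)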